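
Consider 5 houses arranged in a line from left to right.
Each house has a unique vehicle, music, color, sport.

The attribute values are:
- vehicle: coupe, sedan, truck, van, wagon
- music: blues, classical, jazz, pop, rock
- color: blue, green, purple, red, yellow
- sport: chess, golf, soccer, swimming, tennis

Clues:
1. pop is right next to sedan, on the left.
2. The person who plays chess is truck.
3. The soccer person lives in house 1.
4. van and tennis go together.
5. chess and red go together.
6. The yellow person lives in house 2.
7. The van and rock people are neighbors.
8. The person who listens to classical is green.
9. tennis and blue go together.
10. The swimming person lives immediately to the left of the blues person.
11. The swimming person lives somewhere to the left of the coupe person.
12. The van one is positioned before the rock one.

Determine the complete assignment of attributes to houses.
Solution:

House | Vehicle | Music | Color | Sport
---------------------------------------
  1   | wagon | pop | purple | soccer
  2   | sedan | jazz | yellow | swimming
  3   | van | blues | blue | tennis
  4   | truck | rock | red | chess
  5   | coupe | classical | green | golf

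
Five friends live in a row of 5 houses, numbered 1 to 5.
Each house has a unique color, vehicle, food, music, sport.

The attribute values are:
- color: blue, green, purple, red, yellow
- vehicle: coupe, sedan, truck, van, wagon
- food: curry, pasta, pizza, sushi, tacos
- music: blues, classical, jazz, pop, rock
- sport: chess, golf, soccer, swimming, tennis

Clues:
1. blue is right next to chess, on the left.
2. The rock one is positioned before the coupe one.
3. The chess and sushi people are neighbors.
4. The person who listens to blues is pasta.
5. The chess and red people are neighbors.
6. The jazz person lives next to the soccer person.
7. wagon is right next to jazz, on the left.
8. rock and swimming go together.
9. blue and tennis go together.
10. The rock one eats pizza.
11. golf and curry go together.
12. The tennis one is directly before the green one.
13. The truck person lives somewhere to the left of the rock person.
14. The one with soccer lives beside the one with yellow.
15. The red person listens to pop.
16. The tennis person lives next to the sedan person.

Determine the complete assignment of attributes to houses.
Solution:

House | Color | Vehicle | Food | Music | Sport
----------------------------------------------
  1   | blue | wagon | pasta | blues | tennis
  2   | green | sedan | tacos | jazz | chess
  3   | red | truck | sushi | pop | soccer
  4   | yellow | van | pizza | rock | swimming
  5   | purple | coupe | curry | classical | golf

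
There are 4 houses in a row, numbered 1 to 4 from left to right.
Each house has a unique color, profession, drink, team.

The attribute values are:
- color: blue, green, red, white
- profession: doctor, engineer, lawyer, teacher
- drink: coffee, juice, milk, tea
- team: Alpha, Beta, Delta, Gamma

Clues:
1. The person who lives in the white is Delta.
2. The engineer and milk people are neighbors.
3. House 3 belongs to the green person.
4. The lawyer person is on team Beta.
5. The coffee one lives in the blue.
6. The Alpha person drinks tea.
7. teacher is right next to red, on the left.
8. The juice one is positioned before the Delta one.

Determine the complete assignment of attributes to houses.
Solution:

House | Color | Profession | Drink | Team
-----------------------------------------
  1   | blue | teacher | coffee | Gamma
  2   | red | lawyer | juice | Beta
  3   | green | engineer | tea | Alpha
  4   | white | doctor | milk | Delta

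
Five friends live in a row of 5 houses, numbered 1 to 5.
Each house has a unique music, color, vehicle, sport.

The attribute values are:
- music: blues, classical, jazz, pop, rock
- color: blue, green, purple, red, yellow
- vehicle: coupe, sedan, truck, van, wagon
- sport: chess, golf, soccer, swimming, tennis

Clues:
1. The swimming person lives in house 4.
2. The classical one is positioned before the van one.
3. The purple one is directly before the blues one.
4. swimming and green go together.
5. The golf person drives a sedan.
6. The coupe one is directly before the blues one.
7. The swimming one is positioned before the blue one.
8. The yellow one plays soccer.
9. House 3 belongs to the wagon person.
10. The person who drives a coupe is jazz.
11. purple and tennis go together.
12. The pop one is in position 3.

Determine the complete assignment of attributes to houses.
Solution:

House | Music | Color | Vehicle | Sport
---------------------------------------
  1   | jazz | purple | coupe | tennis
  2   | blues | red | sedan | golf
  3   | pop | yellow | wagon | soccer
  4   | classical | green | truck | swimming
  5   | rock | blue | van | chess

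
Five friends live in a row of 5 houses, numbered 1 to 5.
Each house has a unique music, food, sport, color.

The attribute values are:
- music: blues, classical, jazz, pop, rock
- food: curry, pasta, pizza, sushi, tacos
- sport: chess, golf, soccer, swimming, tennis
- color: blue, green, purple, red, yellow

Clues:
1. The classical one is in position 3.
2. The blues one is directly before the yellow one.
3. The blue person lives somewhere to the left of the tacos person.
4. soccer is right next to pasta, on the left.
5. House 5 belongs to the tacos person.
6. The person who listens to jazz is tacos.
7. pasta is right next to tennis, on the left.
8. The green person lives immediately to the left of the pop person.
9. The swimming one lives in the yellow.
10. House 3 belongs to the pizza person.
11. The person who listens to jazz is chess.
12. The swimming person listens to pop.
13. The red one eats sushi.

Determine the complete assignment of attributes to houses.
Solution:

House | Music | Food | Sport | Color
------------------------------------
  1   | blues | curry | soccer | green
  2   | pop | pasta | swimming | yellow
  3   | classical | pizza | tennis | blue
  4   | rock | sushi | golf | red
  5   | jazz | tacos | chess | purple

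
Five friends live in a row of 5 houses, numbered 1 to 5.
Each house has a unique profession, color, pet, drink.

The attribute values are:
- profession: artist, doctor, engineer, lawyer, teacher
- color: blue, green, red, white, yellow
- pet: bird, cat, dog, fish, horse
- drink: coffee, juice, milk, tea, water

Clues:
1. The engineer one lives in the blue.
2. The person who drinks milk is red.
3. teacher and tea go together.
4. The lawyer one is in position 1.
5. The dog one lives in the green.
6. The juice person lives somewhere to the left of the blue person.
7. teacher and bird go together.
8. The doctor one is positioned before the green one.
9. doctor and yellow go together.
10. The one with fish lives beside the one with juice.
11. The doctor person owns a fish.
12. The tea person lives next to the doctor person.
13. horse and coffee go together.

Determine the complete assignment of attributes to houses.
Solution:

House | Profession | Color | Pet | Drink
----------------------------------------
  1   | lawyer | red | cat | milk
  2   | teacher | white | bird | tea
  3   | doctor | yellow | fish | water
  4   | artist | green | dog | juice
  5   | engineer | blue | horse | coffee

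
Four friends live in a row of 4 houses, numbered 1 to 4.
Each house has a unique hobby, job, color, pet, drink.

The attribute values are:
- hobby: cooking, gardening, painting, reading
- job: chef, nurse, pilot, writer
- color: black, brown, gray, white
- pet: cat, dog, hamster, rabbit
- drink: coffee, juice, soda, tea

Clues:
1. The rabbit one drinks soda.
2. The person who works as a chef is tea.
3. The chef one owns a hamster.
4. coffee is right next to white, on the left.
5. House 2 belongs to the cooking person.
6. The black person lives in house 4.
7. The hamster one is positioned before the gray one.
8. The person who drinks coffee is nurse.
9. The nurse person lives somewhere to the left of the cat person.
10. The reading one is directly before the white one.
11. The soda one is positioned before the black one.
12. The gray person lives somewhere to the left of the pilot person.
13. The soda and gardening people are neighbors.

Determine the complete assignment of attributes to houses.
Solution:

House | Hobby | Job | Color | Pet | Drink
-----------------------------------------
  1   | reading | nurse | brown | dog | coffee
  2   | cooking | chef | white | hamster | tea
  3   | painting | writer | gray | rabbit | soda
  4   | gardening | pilot | black | cat | juice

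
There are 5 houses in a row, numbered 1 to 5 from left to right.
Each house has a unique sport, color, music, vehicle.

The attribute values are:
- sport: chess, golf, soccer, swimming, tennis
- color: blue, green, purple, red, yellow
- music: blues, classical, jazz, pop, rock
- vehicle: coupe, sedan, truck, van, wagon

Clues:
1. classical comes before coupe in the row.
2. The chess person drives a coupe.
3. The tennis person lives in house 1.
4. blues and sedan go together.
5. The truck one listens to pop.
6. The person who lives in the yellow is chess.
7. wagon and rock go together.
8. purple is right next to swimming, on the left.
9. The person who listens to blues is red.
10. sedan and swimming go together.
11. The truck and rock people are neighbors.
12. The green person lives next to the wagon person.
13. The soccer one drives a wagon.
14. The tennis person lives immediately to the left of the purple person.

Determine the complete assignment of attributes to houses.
Solution:

House | Sport | Color | Music | Vehicle
---------------------------------------
  1   | tennis | green | pop | truck
  2   | soccer | purple | rock | wagon
  3   | swimming | red | blues | sedan
  4   | golf | blue | classical | van
  5   | chess | yellow | jazz | coupe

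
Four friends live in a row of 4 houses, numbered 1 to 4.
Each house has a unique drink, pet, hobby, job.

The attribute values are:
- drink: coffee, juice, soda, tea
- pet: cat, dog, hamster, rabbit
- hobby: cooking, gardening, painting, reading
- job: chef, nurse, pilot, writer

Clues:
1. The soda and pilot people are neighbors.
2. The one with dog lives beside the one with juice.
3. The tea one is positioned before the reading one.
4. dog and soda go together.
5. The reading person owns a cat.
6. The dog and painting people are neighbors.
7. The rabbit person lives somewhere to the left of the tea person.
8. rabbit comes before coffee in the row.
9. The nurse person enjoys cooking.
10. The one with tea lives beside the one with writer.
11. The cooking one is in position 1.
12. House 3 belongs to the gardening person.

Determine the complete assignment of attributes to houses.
Solution:

House | Drink | Pet | Hobby | Job
---------------------------------
  1   | soda | dog | cooking | nurse
  2   | juice | rabbit | painting | pilot
  3   | tea | hamster | gardening | chef
  4   | coffee | cat | reading | writer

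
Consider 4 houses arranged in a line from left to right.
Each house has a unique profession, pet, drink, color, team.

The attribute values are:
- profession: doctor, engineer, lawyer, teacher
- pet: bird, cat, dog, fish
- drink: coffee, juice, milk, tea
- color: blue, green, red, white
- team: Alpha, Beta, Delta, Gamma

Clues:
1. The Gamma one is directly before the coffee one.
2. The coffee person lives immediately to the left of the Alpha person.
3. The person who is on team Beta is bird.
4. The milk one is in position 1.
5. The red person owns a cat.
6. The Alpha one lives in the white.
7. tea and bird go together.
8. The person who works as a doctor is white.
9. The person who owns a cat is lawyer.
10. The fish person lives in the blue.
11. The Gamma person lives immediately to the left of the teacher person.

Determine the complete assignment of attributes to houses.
Solution:

House | Profession | Pet | Drink | Color | Team
-----------------------------------------------
  1   | lawyer | cat | milk | red | Gamma
  2   | teacher | fish | coffee | blue | Delta
  3   | doctor | dog | juice | white | Alpha
  4   | engineer | bird | tea | green | Beta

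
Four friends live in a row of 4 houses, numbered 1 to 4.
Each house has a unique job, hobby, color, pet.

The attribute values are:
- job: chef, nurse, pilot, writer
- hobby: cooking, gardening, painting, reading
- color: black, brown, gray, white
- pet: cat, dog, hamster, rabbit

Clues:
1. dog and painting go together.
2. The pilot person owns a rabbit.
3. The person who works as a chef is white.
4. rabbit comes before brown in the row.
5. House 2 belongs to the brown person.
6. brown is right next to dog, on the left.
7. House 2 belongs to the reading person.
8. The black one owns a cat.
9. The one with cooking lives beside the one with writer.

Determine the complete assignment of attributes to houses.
Solution:

House | Job | Hobby | Color | Pet
---------------------------------
  1   | pilot | cooking | gray | rabbit
  2   | writer | reading | brown | hamster
  3   | chef | painting | white | dog
  4   | nurse | gardening | black | cat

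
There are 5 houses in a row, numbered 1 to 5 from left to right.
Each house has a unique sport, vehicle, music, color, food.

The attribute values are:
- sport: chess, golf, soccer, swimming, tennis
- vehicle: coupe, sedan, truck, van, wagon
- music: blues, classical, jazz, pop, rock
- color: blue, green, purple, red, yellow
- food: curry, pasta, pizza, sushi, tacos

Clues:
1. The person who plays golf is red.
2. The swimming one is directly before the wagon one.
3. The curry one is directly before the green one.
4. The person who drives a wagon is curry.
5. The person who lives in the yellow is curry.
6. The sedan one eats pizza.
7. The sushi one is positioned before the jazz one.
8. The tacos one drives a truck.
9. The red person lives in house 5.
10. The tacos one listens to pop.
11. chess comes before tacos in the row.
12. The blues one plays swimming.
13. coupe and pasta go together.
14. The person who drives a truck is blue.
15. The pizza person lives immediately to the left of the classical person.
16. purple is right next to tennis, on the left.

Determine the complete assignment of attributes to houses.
Solution:

House | Sport | Vehicle | Music | Color | Food
----------------------------------------------
  1   | swimming | sedan | blues | purple | pizza
  2   | tennis | wagon | classical | yellow | curry
  3   | chess | van | rock | green | sushi
  4   | soccer | truck | pop | blue | tacos
  5   | golf | coupe | jazz | red | pasta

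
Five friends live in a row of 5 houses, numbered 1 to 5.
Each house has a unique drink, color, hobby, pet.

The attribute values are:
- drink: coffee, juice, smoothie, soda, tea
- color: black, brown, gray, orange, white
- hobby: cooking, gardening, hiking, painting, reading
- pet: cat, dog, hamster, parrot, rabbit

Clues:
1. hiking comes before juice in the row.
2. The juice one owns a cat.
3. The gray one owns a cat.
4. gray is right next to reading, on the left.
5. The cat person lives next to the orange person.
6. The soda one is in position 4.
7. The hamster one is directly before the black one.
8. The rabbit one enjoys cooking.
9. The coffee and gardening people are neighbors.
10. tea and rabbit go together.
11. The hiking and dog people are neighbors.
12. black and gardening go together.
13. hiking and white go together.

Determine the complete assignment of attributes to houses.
Solution:

House | Drink | Color | Hobby | Pet
-----------------------------------
  1   | coffee | white | hiking | hamster
  2   | smoothie | black | gardening | dog
  3   | juice | gray | painting | cat
  4   | soda | orange | reading | parrot
  5   | tea | brown | cooking | rabbit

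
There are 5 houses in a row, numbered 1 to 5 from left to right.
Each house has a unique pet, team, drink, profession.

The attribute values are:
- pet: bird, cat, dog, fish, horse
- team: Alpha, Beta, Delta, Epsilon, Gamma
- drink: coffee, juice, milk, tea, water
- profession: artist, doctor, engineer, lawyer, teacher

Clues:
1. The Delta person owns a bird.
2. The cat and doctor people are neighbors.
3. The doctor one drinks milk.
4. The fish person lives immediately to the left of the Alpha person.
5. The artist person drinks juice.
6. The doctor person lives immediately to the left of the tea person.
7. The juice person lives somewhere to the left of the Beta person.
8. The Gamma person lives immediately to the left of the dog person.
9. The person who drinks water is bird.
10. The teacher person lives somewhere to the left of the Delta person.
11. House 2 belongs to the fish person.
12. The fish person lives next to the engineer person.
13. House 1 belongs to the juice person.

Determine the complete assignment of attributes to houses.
Solution:

House | Pet | Team | Drink | Profession
---------------------------------------
  1   | cat | Epsilon | juice | artist
  2   | fish | Gamma | milk | doctor
  3   | dog | Alpha | tea | engineer
  4   | horse | Beta | coffee | teacher
  5   | bird | Delta | water | lawyer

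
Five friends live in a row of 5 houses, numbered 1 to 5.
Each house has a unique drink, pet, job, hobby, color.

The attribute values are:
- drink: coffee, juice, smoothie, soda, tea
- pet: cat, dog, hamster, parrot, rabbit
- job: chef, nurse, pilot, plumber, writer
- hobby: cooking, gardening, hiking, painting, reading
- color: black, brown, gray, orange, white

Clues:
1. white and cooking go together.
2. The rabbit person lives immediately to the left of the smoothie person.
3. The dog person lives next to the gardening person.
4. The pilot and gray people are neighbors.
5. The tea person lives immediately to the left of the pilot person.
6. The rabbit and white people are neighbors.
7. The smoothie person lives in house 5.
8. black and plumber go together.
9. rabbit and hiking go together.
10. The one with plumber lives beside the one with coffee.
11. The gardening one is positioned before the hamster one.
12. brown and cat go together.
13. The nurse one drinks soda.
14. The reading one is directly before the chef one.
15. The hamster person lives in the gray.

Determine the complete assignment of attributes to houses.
Solution:

House | Drink | Pet | Job | Hobby | Color
-----------------------------------------
  1   | tea | dog | plumber | painting | black
  2   | coffee | cat | pilot | gardening | brown
  3   | soda | hamster | nurse | reading | gray
  4   | juice | rabbit | chef | hiking | orange
  5   | smoothie | parrot | writer | cooking | white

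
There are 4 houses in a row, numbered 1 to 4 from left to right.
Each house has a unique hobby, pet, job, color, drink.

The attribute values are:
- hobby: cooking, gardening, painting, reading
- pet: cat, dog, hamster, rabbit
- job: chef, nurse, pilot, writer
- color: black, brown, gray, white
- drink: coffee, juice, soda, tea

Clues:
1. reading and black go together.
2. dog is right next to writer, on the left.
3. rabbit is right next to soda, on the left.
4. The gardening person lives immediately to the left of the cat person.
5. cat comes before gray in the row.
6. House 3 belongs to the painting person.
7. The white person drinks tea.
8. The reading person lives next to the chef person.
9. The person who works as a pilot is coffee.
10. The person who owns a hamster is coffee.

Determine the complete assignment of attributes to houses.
Solution:

House | Hobby | Pet | Job | Color | Drink
-----------------------------------------
  1   | reading | rabbit | nurse | black | juice
  2   | gardening | dog | chef | brown | soda
  3   | painting | cat | writer | white | tea
  4   | cooking | hamster | pilot | gray | coffee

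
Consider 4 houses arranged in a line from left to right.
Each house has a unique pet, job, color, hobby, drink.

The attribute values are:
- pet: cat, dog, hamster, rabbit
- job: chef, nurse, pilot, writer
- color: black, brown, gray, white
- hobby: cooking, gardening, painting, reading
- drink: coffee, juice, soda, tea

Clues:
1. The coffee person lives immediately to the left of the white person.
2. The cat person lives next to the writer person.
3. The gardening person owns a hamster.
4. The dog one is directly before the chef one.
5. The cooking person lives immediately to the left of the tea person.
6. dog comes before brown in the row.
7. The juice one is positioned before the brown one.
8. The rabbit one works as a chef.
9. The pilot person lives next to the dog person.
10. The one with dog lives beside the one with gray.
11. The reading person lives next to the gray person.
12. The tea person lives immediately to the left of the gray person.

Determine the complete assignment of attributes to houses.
Solution:

House | Pet | Job | Color | Hobby | Drink
-----------------------------------------
  1   | cat | pilot | black | cooking | coffee
  2   | dog | writer | white | reading | tea
  3   | rabbit | chef | gray | painting | juice
  4   | hamster | nurse | brown | gardening | soda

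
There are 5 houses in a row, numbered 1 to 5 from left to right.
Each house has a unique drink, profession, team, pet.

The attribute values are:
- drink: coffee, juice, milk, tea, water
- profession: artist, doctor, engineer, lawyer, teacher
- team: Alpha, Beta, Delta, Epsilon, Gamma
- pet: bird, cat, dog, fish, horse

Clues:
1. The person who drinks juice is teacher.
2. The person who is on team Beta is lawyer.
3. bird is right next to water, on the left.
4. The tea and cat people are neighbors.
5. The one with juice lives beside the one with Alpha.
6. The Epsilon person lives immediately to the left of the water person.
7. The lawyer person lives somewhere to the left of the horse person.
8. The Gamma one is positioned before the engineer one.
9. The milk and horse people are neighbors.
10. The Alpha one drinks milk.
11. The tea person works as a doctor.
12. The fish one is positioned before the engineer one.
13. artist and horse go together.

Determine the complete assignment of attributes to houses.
Solution:

House | Drink | Profession | Team | Pet
---------------------------------------
  1   | tea | doctor | Epsilon | bird
  2   | water | lawyer | Beta | cat
  3   | juice | teacher | Gamma | fish
  4   | milk | engineer | Alpha | dog
  5   | coffee | artist | Delta | horse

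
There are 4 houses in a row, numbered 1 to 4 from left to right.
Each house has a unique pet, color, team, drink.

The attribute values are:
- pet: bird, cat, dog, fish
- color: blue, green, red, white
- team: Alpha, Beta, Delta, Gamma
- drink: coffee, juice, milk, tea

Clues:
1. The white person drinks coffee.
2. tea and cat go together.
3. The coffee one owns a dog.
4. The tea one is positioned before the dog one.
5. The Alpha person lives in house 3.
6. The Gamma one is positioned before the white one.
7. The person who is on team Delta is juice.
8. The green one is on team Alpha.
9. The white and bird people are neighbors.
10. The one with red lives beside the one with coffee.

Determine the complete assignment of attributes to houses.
Solution:

House | Pet | Color | Team | Drink
----------------------------------
  1   | cat | red | Gamma | tea
  2   | dog | white | Beta | coffee
  3   | bird | green | Alpha | milk
  4   | fish | blue | Delta | juice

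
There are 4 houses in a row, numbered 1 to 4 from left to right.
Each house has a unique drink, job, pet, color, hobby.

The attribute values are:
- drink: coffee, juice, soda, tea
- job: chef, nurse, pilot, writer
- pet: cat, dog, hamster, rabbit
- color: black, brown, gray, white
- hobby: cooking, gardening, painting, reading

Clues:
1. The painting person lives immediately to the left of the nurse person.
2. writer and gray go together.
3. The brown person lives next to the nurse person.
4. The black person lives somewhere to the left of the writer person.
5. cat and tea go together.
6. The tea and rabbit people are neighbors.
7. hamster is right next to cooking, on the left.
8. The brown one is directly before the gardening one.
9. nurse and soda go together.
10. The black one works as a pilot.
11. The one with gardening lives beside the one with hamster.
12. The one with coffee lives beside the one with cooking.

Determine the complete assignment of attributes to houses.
Solution:

House | Drink | Job | Pet | Color | Hobby
-----------------------------------------
  1   | tea | chef | cat | brown | painting
  2   | soda | nurse | rabbit | white | gardening
  3   | coffee | pilot | hamster | black | reading
  4   | juice | writer | dog | gray | cooking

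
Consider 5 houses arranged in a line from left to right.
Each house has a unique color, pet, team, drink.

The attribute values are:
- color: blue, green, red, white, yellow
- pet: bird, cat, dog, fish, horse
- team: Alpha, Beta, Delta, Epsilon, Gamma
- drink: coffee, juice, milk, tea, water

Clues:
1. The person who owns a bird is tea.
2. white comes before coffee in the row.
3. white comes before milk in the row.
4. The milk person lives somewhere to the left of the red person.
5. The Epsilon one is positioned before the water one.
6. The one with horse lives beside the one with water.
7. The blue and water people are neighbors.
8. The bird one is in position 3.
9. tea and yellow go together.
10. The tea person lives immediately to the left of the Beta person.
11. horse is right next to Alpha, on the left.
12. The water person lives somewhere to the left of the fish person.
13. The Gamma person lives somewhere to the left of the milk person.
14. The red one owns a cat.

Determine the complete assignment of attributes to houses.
Solution:

House | Color | Pet | Team | Drink
----------------------------------
  1   | blue | horse | Epsilon | juice
  2   | white | dog | Alpha | water
  3   | yellow | bird | Gamma | tea
  4   | green | fish | Beta | milk
  5   | red | cat | Delta | coffee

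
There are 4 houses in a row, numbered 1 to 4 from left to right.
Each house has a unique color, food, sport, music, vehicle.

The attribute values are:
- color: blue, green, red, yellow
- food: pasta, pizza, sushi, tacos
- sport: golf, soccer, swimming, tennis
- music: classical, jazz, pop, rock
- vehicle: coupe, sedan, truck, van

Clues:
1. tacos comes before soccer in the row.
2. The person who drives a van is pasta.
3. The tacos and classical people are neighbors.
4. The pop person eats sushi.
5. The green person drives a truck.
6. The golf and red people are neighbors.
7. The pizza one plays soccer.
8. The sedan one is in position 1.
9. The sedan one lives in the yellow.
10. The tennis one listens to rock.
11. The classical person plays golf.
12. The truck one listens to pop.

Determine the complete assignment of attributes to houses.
Solution:

House | Color | Food | Sport | Music | Vehicle
----------------------------------------------
  1   | yellow | tacos | tennis | rock | sedan
  2   | blue | pasta | golf | classical | van
  3   | red | pizza | soccer | jazz | coupe
  4   | green | sushi | swimming | pop | truck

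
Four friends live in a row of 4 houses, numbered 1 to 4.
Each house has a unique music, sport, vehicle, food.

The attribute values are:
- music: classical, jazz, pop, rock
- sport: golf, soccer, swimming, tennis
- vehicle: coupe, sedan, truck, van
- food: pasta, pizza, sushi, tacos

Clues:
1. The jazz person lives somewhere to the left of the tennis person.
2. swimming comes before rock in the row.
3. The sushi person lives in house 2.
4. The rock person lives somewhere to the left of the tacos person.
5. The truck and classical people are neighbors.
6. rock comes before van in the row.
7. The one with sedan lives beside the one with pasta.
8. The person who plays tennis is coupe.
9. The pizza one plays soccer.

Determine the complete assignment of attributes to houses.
Solution:

House | Music | Sport | Vehicle | Food
--------------------------------------
  1   | jazz | soccer | truck | pizza
  2   | classical | swimming | sedan | sushi
  3   | rock | tennis | coupe | pasta
  4   | pop | golf | van | tacos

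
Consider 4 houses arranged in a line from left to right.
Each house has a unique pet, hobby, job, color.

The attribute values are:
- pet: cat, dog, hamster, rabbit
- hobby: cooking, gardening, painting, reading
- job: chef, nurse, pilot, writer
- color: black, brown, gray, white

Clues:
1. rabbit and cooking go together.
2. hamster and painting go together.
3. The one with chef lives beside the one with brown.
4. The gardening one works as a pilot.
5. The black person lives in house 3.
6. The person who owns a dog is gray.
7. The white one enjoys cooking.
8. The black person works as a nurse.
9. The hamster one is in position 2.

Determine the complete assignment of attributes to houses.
Solution:

House | Pet | Hobby | Job | Color
---------------------------------
  1   | rabbit | cooking | chef | white
  2   | hamster | painting | writer | brown
  3   | cat | reading | nurse | black
  4   | dog | gardening | pilot | gray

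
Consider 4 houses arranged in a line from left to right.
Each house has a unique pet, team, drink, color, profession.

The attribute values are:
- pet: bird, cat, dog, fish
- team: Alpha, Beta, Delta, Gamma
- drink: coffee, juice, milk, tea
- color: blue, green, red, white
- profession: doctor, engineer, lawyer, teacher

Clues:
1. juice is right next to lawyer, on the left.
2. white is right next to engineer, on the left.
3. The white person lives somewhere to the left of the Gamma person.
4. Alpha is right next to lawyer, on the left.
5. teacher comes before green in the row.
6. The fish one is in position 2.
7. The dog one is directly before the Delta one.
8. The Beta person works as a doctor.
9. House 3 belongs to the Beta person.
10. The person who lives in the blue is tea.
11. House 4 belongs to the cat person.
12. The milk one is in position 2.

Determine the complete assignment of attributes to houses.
Solution:

House | Pet | Team | Drink | Color | Profession
-----------------------------------------------
  1   | dog | Alpha | juice | red | teacher
  2   | fish | Delta | milk | green | lawyer
  3   | bird | Beta | coffee | white | doctor
  4   | cat | Gamma | tea | blue | engineer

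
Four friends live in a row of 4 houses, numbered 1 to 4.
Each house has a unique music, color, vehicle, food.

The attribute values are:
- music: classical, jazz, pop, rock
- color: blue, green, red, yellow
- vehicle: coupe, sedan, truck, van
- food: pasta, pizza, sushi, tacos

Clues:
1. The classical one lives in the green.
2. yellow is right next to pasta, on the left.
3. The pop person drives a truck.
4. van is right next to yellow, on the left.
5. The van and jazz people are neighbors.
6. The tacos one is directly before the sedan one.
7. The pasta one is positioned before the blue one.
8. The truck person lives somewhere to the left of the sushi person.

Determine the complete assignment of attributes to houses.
Solution:

House | Music | Color | Vehicle | Food
--------------------------------------
  1   | classical | green | van | tacos
  2   | jazz | yellow | sedan | pizza
  3   | pop | red | truck | pasta
  4   | rock | blue | coupe | sushi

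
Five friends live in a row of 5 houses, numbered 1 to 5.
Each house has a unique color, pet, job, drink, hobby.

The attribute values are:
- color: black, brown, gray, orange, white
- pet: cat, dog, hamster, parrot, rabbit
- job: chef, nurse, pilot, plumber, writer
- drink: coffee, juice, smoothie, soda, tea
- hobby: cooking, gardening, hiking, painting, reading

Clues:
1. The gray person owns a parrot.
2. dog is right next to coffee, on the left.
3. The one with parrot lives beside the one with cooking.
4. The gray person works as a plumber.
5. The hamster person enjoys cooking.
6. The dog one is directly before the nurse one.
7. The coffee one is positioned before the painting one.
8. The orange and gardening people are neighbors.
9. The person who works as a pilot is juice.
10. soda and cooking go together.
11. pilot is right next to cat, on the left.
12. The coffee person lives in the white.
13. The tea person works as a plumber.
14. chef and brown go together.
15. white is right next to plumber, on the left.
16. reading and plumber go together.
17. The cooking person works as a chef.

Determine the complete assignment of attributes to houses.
Solution:

House | Color | Pet | Job | Drink | Hobby
-----------------------------------------
  1   | orange | dog | pilot | juice | hiking
  2   | white | cat | nurse | coffee | gardening
  3   | gray | parrot | plumber | tea | reading
  4   | brown | hamster | chef | soda | cooking
  5   | black | rabbit | writer | smoothie | painting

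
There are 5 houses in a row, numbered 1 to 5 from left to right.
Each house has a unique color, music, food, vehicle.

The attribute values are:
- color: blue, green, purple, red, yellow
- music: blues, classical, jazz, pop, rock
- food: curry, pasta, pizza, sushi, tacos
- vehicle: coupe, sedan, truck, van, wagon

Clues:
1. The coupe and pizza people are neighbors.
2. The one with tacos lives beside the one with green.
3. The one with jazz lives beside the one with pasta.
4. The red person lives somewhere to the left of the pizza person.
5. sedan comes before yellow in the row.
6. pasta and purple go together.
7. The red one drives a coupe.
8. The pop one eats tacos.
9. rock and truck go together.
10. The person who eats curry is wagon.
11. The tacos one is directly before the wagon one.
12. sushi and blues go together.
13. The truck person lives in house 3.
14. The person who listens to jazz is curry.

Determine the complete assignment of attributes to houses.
Solution:

House | Color | Music | Food | Vehicle
--------------------------------------
  1   | blue | pop | tacos | sedan
  2   | green | jazz | curry | wagon
  3   | purple | rock | pasta | truck
  4   | red | blues | sushi | coupe
  5   | yellow | classical | pizza | van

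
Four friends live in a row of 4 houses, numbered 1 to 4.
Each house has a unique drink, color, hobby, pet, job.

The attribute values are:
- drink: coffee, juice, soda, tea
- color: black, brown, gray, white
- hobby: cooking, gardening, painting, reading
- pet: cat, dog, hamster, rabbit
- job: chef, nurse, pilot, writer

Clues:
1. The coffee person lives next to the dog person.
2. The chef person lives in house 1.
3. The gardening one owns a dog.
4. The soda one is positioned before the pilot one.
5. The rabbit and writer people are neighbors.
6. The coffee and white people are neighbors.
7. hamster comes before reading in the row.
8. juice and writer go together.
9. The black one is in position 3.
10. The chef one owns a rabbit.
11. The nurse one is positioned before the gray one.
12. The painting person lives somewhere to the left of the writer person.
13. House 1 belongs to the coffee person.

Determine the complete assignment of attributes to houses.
Solution:

House | Drink | Color | Hobby | Pet | Job
-----------------------------------------
  1   | coffee | brown | painting | rabbit | chef
  2   | juice | white | gardening | dog | writer
  3   | soda | black | cooking | hamster | nurse
  4   | tea | gray | reading | cat | pilot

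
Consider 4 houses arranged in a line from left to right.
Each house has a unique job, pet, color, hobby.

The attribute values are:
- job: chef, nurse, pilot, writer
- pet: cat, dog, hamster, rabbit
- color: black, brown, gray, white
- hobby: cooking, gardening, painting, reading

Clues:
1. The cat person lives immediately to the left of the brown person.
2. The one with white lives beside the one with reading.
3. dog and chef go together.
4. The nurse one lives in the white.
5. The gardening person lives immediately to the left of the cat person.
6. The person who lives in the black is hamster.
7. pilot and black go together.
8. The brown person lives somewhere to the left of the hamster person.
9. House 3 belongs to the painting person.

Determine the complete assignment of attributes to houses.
Solution:

House | Job | Pet | Color | Hobby
---------------------------------
  1   | nurse | rabbit | white | gardening
  2   | writer | cat | gray | reading
  3   | chef | dog | brown | painting
  4   | pilot | hamster | black | cooking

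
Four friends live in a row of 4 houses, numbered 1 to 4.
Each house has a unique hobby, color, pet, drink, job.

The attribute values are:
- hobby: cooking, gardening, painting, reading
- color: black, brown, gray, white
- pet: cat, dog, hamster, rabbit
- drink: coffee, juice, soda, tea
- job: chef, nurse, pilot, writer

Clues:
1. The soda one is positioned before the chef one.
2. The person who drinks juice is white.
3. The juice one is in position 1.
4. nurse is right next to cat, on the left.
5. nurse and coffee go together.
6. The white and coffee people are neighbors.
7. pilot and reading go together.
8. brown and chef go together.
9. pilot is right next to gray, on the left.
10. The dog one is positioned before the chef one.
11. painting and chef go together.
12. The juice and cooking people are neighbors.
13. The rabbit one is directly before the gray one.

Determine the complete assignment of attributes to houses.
Solution:

House | Hobby | Color | Pet | Drink | Job
-----------------------------------------
  1   | reading | white | rabbit | juice | pilot
  2   | cooking | gray | dog | coffee | nurse
  3   | gardening | black | cat | soda | writer
  4   | painting | brown | hamster | tea | chef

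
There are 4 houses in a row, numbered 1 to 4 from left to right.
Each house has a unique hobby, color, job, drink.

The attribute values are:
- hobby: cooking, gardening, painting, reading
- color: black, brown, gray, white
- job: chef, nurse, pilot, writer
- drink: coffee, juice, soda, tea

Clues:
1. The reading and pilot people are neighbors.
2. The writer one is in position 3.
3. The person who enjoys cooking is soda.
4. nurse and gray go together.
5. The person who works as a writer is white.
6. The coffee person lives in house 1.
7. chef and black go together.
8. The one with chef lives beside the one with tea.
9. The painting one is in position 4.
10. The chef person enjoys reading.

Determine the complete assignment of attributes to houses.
Solution:

House | Hobby | Color | Job | Drink
-----------------------------------
  1   | reading | black | chef | coffee
  2   | gardening | brown | pilot | tea
  3   | cooking | white | writer | soda
  4   | painting | gray | nurse | juice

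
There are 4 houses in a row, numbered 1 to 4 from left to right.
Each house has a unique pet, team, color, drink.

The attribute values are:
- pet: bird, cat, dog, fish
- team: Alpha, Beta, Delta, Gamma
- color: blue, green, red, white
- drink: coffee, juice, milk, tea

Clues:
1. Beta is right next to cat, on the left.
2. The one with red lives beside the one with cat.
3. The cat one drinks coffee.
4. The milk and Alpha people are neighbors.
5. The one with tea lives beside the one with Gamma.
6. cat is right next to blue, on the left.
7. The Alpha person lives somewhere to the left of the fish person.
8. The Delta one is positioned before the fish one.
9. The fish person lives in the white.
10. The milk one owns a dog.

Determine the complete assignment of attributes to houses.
Solution:

House | Pet | Team | Color | Drink
----------------------------------
  1   | dog | Beta | red | milk
  2   | cat | Alpha | green | coffee
  3   | bird | Delta | blue | tea
  4   | fish | Gamma | white | juice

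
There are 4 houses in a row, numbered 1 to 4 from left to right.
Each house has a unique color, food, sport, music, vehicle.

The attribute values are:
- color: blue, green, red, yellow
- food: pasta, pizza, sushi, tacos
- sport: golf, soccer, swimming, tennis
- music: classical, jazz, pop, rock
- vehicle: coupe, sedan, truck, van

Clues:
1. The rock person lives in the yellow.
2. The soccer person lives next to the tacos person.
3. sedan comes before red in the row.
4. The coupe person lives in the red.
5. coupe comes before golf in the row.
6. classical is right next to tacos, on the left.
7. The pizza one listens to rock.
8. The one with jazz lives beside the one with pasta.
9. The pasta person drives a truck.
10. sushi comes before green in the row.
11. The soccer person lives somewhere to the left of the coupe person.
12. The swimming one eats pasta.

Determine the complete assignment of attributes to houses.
Solution:

House | Color | Food | Sport | Music | Vehicle
----------------------------------------------
  1   | blue | sushi | soccer | classical | sedan
  2   | red | tacos | tennis | jazz | coupe
  3   | green | pasta | swimming | pop | truck
  4   | yellow | pizza | golf | rock | van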